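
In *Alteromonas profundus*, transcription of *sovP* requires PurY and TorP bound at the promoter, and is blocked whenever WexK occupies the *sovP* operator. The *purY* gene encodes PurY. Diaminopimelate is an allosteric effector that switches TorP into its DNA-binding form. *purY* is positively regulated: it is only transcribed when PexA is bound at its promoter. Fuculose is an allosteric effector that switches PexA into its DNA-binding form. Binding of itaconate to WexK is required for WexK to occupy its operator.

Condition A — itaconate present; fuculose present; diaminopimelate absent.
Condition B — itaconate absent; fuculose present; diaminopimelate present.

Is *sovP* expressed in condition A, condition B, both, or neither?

B only

Condition A:
Itaconate is present, so WexK is active.
Fuculose is present, so PexA is active.
No repressor is bound and PexA is active, so *purY* is transcribed.
So PurY is produced and active.
Diaminopimelate is absent, so TorP is inactive.
With repressor WexK bound, *sovP* is not transcribed.
→ *sovP* is OFF in A.
Condition B:
Itaconate is absent, so WexK is inactive.
Fuculose is present, so PexA is active.
No repressor is bound and PexA is active, so *purY* is transcribed.
So PurY is produced and active.
Diaminopimelate is present, so TorP is active.
No repressor is bound and PurY and TorP are active, so *sovP* is transcribed.
→ *sovP* is ON in B.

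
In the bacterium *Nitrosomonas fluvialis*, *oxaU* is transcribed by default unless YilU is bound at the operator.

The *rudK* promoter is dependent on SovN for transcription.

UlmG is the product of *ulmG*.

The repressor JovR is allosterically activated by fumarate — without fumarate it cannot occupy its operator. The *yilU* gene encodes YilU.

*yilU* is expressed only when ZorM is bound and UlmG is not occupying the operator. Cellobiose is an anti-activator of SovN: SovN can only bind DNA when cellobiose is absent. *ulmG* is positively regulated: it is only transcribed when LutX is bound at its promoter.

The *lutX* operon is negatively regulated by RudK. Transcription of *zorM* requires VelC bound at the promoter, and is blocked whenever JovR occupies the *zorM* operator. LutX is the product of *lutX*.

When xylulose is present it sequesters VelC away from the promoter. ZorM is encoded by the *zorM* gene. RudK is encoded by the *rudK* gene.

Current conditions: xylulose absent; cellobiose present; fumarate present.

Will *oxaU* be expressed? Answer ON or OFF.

ON

Cellobiose is present, so SovN is inactive.
Required activator SovN is absent, so *rudK* is not transcribed.
So RudK is not produced.
With no repressor bound, *lutX* is transcribed.
So LutX is produced and active.
No repressor is bound and LutX is active, so *ulmG* is transcribed.
So UlmG is produced and active.
Fumarate is present, so JovR is active.
Xylulose is absent, so VelC is active.
With repressor JovR bound, *zorM* is not transcribed.
So ZorM is not produced.
With repressor UlmG bound, *yilU* is not transcribed.
So YilU is not produced.
With no repressor bound, *oxaU* is transcribed.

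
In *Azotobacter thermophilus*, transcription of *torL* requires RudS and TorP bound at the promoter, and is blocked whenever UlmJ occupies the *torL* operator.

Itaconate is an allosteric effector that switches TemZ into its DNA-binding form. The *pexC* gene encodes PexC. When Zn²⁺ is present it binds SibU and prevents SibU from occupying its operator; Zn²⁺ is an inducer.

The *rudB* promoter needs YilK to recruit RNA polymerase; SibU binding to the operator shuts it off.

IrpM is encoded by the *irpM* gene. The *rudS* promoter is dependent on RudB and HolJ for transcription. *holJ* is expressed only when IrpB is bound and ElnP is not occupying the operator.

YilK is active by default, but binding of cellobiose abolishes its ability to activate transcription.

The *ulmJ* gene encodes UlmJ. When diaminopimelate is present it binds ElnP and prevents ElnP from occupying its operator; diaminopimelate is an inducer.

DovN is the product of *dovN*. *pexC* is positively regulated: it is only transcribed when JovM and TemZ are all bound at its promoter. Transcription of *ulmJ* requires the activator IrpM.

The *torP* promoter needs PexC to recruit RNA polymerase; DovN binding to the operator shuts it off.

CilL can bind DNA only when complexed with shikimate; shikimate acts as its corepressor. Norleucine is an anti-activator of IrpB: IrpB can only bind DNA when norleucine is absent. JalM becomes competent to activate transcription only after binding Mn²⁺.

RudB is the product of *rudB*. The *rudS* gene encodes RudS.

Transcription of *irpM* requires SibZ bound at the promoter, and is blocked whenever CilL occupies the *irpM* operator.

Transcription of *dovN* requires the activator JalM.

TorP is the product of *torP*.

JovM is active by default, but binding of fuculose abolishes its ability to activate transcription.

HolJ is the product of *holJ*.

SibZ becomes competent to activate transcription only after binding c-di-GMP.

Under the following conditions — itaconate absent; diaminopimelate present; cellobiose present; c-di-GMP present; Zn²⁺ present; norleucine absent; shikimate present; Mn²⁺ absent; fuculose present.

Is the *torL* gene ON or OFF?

OFF

Zn²⁺ is present, so SibU is inactive.
Cellobiose is present, so YilK is inactive.
Required activator YilK is absent, so *rudB* is not transcribed.
So RudB is not produced.
Norleucine is absent, so IrpB is active.
Diaminopimelate is present, so ElnP is inactive.
No repressor is bound and IrpB is active, so *holJ* is transcribed.
So HolJ is produced and active.
Required activator RudB is absent, so *rudS* is not transcribed.
So RudS is not produced.
c-di-GMP is present, so SibZ is active.
Shikimate is present, so CilL is active.
With repressor CilL bound, *irpM* is not transcribed.
So IrpM is not produced.
Required activator IrpM is absent, so *ulmJ* is not transcribed.
So UlmJ is not produced.
Fuculose is present, so JovM is inactive.
Itaconate is absent, so TemZ is inactive.
Required activator JovM is absent, so *pexC* is not transcribed.
So PexC is not produced.
Mn²⁺ is absent, so JalM is inactive.
Required activator JalM is absent, so *dovN* is not transcribed.
So DovN is not produced.
Required activator PexC is absent, so *torP* is not transcribed.
So TorP is not produced.
Required activator RudS is absent, so *torL* is not transcribed.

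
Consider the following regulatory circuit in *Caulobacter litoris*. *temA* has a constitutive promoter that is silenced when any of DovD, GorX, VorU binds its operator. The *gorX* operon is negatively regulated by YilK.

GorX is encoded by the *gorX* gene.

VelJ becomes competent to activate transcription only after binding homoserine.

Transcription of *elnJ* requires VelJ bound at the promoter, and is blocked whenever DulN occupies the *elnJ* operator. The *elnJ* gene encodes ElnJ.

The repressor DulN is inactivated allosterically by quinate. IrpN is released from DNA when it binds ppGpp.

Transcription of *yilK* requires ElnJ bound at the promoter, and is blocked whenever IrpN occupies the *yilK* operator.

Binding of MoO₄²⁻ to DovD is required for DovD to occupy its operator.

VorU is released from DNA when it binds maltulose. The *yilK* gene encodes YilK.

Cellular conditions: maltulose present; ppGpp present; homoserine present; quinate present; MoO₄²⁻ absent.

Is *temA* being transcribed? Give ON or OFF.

MoO₄²⁻ is absent, so DovD is inactive.
Quinate is present, so DulN is inactive.
Homoserine is present, so VelJ is active.
No repressor is bound and VelJ is active, so *elnJ* is transcribed.
So ElnJ is produced and active.
ppGpp is present, so IrpN is inactive.
No repressor is bound and ElnJ is active, so *yilK* is transcribed.
So YilK is produced and active.
With repressor YilK bound, *gorX* is not transcribed.
So GorX is not produced.
Maltulose is present, so VorU is inactive.
With no repressor bound, *temA* is transcribed.

ON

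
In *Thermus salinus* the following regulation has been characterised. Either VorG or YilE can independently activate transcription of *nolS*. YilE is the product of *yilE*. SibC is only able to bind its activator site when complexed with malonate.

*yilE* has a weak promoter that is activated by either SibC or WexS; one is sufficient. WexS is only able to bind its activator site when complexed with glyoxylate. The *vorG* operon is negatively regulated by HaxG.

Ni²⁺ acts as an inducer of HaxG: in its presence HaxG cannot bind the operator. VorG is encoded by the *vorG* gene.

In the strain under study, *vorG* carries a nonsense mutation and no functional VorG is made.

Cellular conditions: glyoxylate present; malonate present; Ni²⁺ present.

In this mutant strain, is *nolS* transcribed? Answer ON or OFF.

ON

VorG is non-functional in this strain, so it has no effect.
Malonate is present, so SibC is active.
Glyoxylate is present, so WexS is active.
Activator SibC is present, so *yilE* is transcribed.
So YilE is produced and active.
Activator YilE is present, so *nolS* is transcribed.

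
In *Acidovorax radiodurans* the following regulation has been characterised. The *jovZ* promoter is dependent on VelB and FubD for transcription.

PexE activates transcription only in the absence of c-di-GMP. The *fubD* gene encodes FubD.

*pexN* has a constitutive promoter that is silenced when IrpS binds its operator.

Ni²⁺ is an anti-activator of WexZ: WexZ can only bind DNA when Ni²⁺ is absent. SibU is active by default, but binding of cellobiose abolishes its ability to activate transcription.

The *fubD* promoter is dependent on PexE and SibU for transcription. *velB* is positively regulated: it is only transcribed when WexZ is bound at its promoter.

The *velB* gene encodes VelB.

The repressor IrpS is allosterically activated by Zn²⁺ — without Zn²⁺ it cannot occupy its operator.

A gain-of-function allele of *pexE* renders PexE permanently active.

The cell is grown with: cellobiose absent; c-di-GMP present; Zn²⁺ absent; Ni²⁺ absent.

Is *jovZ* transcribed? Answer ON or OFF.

ON

Ni²⁺ is absent, so WexZ is active.
No repressor is bound and WexZ is active, so *velB* is transcribed.
So VelB is produced and active.
PexE is constitutively active in this strain.
Cellobiose is absent, so SibU is active.
No repressor is bound and PexE and SibU are active, so *fubD* is transcribed.
So FubD is produced and active.
No repressor is bound and VelB and FubD are active, so *jovZ* is transcribed.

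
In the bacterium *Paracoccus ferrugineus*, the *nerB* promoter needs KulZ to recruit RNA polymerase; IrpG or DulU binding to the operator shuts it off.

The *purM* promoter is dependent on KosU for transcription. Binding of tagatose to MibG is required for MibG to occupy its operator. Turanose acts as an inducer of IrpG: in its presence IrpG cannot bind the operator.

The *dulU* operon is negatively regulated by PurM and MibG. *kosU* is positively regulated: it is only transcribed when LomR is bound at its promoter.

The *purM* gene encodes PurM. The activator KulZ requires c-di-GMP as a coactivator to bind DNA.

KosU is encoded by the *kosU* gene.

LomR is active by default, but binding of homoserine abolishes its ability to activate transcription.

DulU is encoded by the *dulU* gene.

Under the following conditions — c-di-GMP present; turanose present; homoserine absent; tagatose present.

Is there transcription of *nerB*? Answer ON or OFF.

Turanose is present, so IrpG is inactive.
Homoserine is absent, so LomR is active.
No repressor is bound and LomR is active, so *kosU* is transcribed.
So KosU is produced and active.
No repressor is bound and KosU is active, so *purM* is transcribed.
So PurM is produced and active.
Tagatose is present, so MibG is active.
With repressor PurM bound, *dulU* is not transcribed.
So DulU is not produced.
c-di-GMP is present, so KulZ is active.
No repressor is bound and KulZ is active, so *nerB* is transcribed.

ON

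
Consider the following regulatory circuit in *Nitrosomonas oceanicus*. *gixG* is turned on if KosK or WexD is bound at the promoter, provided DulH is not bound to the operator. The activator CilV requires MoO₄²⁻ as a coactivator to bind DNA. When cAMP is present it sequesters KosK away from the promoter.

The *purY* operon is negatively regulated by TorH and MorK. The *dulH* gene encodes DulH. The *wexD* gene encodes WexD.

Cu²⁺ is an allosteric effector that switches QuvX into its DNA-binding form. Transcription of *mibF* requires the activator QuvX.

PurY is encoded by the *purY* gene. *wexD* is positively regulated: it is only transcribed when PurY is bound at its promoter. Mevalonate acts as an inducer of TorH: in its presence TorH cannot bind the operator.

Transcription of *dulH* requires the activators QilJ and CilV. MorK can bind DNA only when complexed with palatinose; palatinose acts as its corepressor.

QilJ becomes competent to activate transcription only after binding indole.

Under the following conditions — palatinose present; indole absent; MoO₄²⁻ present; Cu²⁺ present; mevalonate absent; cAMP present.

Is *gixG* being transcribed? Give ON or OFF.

OFF

Indole is absent, so QilJ is inactive.
MoO₄²⁻ is present, so CilV is active.
Required activator QilJ is absent, so *dulH* is not transcribed.
So DulH is not produced.
cAMP is present, so KosK is inactive.
Mevalonate is absent, so TorH is active.
Palatinose is present, so MorK is active.
With repressor TorH bound, *purY* is not transcribed.
So PurY is not produced.
Required activator PurY is absent, so *wexD* is not transcribed.
So WexD is not produced.
No activator is available at the *gixG* promoter, so *gixG* is not transcribed.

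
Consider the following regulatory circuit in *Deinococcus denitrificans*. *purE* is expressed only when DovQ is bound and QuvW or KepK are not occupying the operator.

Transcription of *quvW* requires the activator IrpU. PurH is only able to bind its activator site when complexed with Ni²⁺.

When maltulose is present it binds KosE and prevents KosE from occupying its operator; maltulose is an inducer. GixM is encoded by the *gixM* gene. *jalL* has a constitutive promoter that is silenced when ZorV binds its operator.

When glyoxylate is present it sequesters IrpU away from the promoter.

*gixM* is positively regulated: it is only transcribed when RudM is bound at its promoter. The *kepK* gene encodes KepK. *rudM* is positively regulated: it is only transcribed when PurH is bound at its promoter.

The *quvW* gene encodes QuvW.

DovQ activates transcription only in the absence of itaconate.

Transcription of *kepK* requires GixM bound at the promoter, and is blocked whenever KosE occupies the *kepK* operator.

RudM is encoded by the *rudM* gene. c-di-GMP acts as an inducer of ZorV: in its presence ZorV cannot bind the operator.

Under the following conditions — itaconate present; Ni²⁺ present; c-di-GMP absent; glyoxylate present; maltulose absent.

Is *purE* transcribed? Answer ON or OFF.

Glyoxylate is present, so IrpU is inactive.
Required activator IrpU is absent, so *quvW* is not transcribed.
So QuvW is not produced.
Ni²⁺ is present, so PurH is active.
No repressor is bound and PurH is active, so *rudM* is transcribed.
So RudM is produced and active.
No repressor is bound and RudM is active, so *gixM* is transcribed.
So GixM is produced and active.
Maltulose is absent, so KosE is active.
With repressor KosE bound, *kepK* is not transcribed.
So KepK is not produced.
Itaconate is present, so DovQ is inactive.
Required activator DovQ is absent, so *purE* is not transcribed.

OFF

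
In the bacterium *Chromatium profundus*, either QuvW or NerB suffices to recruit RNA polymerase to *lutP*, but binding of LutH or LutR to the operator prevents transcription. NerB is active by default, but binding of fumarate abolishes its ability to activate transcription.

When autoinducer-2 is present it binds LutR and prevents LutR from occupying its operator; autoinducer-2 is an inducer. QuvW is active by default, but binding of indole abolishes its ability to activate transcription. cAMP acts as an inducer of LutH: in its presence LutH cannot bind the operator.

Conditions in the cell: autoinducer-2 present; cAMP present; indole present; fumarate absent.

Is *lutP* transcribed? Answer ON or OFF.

Indole is present, so QuvW is inactive.
cAMP is present, so LutH is inactive.
Fumarate is absent, so NerB is active.
Autoinducer-2 is present, so LutR is inactive.
Activator NerB is present, so *lutP* is transcribed.

ON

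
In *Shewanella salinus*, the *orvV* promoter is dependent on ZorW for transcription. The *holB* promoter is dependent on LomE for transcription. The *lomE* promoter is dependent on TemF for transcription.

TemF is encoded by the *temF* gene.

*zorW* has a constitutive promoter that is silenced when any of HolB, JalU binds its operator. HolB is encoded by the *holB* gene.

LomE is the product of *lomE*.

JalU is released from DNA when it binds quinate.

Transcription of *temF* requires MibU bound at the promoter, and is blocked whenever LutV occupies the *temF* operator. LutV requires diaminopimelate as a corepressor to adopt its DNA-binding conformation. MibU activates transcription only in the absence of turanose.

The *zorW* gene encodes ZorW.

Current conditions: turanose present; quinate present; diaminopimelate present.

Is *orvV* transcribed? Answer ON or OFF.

Diaminopimelate is present, so LutV is active.
Turanose is present, so MibU is inactive.
With repressor LutV bound, *temF* is not transcribed.
So TemF is not produced.
Required activator TemF is absent, so *lomE* is not transcribed.
So LomE is not produced.
Required activator LomE is absent, so *holB* is not transcribed.
So HolB is not produced.
Quinate is present, so JalU is inactive.
With no repressor bound, *zorW* is transcribed.
So ZorW is produced and active.
No repressor is bound and ZorW is active, so *orvV* is transcribed.

ON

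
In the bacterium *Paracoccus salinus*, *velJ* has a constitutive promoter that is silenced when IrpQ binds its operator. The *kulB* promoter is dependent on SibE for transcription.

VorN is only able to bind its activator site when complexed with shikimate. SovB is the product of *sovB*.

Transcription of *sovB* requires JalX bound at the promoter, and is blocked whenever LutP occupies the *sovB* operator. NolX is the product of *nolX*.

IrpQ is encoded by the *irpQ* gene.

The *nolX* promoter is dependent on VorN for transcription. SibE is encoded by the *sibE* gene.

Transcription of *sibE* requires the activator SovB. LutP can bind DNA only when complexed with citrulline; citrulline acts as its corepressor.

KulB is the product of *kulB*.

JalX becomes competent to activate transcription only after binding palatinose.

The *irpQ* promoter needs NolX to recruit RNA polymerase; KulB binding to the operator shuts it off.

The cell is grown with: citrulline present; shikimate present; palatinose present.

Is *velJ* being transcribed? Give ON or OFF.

Citrulline is present, so LutP is active.
Palatinose is present, so JalX is active.
With repressor LutP bound, *sovB* is not transcribed.
So SovB is not produced.
Required activator SovB is absent, so *sibE* is not transcribed.
So SibE is not produced.
Required activator SibE is absent, so *kulB* is not transcribed.
So KulB is not produced.
Shikimate is present, so VorN is active.
No repressor is bound and VorN is active, so *nolX* is transcribed.
So NolX is produced and active.
No repressor is bound and NolX is active, so *irpQ* is transcribed.
So IrpQ is produced and active.
With repressor IrpQ bound, *velJ* is not transcribed.

OFF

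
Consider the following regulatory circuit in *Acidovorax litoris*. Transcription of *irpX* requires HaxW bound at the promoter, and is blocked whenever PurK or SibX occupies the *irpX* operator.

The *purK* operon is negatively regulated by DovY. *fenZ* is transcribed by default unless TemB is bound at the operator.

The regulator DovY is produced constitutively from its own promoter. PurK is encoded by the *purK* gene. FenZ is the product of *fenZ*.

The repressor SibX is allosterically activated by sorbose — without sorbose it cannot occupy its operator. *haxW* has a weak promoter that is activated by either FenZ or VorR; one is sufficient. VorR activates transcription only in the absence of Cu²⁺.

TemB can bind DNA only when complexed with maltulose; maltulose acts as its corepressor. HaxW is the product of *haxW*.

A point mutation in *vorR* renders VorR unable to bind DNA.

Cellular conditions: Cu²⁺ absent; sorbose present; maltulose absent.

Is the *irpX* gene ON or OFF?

OFF

DovY is produced constitutively and is active.
With repressor DovY bound, *purK* is not transcribed.
So PurK is not produced.
Sorbose is present, so SibX is active.
Maltulose is absent, so TemB is inactive.
With no repressor bound, *fenZ* is transcribed.
So FenZ is produced and active.
VorR is non-functional in this strain, so it has no effect.
Activator FenZ is present, so *haxW* is transcribed.
So HaxW is produced and active.
With repressor SibX bound, *irpX* is not transcribed.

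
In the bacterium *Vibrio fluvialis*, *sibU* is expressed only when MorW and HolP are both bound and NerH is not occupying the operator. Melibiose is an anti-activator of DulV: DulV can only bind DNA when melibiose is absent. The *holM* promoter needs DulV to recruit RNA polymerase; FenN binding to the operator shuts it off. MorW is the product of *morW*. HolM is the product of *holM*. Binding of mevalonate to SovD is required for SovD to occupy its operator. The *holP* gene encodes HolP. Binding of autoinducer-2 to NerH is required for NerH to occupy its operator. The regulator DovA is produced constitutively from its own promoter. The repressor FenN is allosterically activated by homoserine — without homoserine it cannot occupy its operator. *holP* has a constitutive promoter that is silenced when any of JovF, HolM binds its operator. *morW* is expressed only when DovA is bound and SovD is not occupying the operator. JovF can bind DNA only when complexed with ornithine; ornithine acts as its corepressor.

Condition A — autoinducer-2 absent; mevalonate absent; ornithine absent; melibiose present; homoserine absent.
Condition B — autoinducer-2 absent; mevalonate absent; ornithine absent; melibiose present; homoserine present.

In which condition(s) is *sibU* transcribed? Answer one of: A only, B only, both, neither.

both

Condition A:
Autoinducer-2 is absent, so NerH is inactive.
DovA is produced constitutively and is active.
Mevalonate is absent, so SovD is inactive.
No repressor is bound and DovA is active, so *morW* is transcribed.
So MorW is produced and active.
Ornithine is absent, so JovF is inactive.
Melibiose is present, so DulV is inactive.
Homoserine is absent, so FenN is inactive.
Required activator DulV is absent, so *holM* is not transcribed.
So HolM is not produced.
With no repressor bound, *holP* is transcribed.
So HolP is produced and active.
No repressor is bound and MorW and HolP are active, so *sibU* is transcribed.
→ *sibU* is ON in A.
Condition B:
Autoinducer-2 is absent, so NerH is inactive.
DovA is produced constitutively and is active.
Mevalonate is absent, so SovD is inactive.
No repressor is bound and DovA is active, so *morW* is transcribed.
So MorW is produced and active.
Ornithine is absent, so JovF is inactive.
Melibiose is present, so DulV is inactive.
Homoserine is present, so FenN is active.
With repressor FenN bound, *holM* is not transcribed.
So HolM is not produced.
With no repressor bound, *holP* is transcribed.
So HolP is produced and active.
No repressor is bound and MorW and HolP are active, so *sibU* is transcribed.
→ *sibU* is ON in B.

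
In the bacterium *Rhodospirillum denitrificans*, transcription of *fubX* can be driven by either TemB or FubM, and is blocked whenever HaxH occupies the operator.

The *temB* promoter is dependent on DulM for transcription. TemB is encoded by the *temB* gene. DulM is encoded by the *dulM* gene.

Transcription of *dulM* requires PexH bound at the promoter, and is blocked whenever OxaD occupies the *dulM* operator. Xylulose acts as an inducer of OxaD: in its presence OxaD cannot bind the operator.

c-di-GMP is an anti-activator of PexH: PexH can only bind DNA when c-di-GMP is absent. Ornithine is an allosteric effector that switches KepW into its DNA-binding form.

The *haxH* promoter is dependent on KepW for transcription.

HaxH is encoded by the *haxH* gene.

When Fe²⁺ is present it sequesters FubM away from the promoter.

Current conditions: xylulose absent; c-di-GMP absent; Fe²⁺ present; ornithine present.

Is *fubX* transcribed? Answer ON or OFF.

OFF

Xylulose is absent, so OxaD is active.
c-di-GMP is absent, so PexH is active.
With repressor OxaD bound, *dulM* is not transcribed.
So DulM is not produced.
Required activator DulM is absent, so *temB* is not transcribed.
So TemB is not produced.
Fe²⁺ is present, so FubM is inactive.
Ornithine is present, so KepW is active.
No repressor is bound and KepW is active, so *haxH* is transcribed.
So HaxH is produced and active.
With repressor HaxH bound, *fubX* is not transcribed.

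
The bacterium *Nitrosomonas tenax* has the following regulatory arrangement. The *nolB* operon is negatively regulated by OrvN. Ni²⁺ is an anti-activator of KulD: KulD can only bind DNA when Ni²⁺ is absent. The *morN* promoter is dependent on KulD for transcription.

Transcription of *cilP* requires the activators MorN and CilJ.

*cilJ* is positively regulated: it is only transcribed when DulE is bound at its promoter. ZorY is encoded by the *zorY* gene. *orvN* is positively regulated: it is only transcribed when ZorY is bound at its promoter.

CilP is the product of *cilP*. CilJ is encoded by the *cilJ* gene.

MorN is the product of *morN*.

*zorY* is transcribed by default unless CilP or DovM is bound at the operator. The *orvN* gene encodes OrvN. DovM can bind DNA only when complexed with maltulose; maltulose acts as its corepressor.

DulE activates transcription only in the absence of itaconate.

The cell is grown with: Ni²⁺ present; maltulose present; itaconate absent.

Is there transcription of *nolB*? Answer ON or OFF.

Ni²⁺ is present, so KulD is inactive.
Required activator KulD is absent, so *morN* is not transcribed.
So MorN is not produced.
Itaconate is absent, so DulE is active.
No repressor is bound and DulE is active, so *cilJ* is transcribed.
So CilJ is produced and active.
Required activator MorN is absent, so *cilP* is not transcribed.
So CilP is not produced.
Maltulose is present, so DovM is active.
With repressor DovM bound, *zorY* is not transcribed.
So ZorY is not produced.
Required activator ZorY is absent, so *orvN* is not transcribed.
So OrvN is not produced.
With no repressor bound, *nolB* is transcribed.

ON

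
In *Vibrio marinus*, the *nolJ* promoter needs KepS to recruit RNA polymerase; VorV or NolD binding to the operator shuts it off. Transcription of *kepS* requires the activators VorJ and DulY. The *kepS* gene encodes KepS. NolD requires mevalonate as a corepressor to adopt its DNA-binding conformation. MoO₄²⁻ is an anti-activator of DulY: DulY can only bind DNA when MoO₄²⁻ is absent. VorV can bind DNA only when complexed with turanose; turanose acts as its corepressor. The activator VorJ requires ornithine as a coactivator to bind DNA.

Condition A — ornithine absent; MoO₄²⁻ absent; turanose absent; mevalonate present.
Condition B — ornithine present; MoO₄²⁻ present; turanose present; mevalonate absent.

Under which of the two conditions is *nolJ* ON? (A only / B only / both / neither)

neither

Condition A:
Ornithine is absent, so VorJ is inactive.
MoO₄²⁻ is absent, so DulY is active.
Required activator VorJ is absent, so *kepS* is not transcribed.
So KepS is not produced.
Turanose is absent, so VorV is inactive.
Mevalonate is present, so NolD is active.
With repressor NolD bound, *nolJ* is not transcribed.
→ *nolJ* is OFF in A.
Condition B:
Ornithine is present, so VorJ is active.
MoO₄²⁻ is present, so DulY is inactive.
Required activator DulY is absent, so *kepS* is not transcribed.
So KepS is not produced.
Turanose is present, so VorV is active.
Mevalonate is absent, so NolD is inactive.
With repressor VorV bound, *nolJ* is not transcribed.
→ *nolJ* is OFF in B.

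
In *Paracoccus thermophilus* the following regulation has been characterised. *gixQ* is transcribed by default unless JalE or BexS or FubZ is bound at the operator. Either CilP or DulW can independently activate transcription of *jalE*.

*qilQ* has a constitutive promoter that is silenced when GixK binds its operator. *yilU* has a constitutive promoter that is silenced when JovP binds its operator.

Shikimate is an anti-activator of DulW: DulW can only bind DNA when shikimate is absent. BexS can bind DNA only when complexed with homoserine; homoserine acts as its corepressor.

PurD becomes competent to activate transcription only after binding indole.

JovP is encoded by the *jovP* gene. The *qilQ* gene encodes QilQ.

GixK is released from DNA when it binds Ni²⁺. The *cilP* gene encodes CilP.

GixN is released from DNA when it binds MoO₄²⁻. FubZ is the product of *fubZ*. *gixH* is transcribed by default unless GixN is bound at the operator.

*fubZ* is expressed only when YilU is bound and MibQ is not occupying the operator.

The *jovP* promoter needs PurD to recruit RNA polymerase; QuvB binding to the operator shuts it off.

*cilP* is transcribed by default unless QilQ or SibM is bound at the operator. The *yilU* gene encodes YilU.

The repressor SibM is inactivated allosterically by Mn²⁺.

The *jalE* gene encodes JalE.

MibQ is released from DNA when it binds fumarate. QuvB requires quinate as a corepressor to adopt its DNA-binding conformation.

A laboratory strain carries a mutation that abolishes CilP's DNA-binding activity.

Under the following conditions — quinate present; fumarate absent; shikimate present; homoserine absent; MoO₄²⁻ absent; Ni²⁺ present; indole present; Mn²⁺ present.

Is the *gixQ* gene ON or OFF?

CilP is non-functional in this strain, so it has no effect.
Shikimate is present, so DulW is inactive.
No activator is available at the *jalE* promoter, so *jalE* is not transcribed.
So JalE is not produced.
Homoserine is absent, so BexS is inactive.
Fumarate is absent, so MibQ is active.
Indole is present, so PurD is active.
Quinate is present, so QuvB is active.
With repressor QuvB bound, *jovP* is not transcribed.
So JovP is not produced.
With no repressor bound, *yilU* is transcribed.
So YilU is produced and active.
With repressor MibQ bound, *fubZ* is not transcribed.
So FubZ is not produced.
With no repressor bound, *gixQ* is transcribed.

ON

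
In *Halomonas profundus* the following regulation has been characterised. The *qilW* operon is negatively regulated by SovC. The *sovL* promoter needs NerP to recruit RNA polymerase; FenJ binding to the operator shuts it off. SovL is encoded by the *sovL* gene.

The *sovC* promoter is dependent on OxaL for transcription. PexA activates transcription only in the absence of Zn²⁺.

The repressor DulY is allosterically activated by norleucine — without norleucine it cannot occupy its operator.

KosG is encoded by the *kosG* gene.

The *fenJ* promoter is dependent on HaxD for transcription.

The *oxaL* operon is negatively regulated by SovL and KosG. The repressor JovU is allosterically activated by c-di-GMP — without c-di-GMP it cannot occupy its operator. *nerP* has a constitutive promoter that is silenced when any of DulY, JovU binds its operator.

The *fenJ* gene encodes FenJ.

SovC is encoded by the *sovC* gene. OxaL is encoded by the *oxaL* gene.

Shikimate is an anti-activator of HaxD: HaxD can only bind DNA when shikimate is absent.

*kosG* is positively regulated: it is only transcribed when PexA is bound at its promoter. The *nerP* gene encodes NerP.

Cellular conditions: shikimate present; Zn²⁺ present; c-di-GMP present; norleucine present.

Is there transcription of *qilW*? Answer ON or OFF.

Shikimate is present, so HaxD is inactive.
Required activator HaxD is absent, so *fenJ* is not transcribed.
So FenJ is not produced.
Norleucine is present, so DulY is active.
c-di-GMP is present, so JovU is active.
With repressor DulY bound, *nerP* is not transcribed.
So NerP is not produced.
Required activator NerP is absent, so *sovL* is not transcribed.
So SovL is not produced.
Zn²⁺ is present, so PexA is inactive.
Required activator PexA is absent, so *kosG* is not transcribed.
So KosG is not produced.
With no repressor bound, *oxaL* is transcribed.
So OxaL is produced and active.
No repressor is bound and OxaL is active, so *sovC* is transcribed.
So SovC is produced and active.
With repressor SovC bound, *qilW* is not transcribed.

OFF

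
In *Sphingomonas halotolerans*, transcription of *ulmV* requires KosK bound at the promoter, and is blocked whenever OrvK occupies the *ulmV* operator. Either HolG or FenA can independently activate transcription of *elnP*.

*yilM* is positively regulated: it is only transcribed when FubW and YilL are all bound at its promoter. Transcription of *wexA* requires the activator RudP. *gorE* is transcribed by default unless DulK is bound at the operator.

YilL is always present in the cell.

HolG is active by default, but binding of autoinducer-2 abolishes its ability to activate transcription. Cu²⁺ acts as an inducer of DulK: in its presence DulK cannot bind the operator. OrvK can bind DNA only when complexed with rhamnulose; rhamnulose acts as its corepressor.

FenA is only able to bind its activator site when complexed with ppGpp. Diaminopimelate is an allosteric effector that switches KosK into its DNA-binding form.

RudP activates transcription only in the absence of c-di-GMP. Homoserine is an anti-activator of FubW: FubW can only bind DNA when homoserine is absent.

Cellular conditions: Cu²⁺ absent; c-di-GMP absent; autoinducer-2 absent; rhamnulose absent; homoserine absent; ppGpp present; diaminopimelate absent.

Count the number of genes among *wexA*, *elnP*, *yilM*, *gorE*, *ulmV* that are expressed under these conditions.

c-di-GMP is absent, so RudP is active.
No repressor is bound and RudP is active, so *wexA* is transcribed.
→ *wexA* is ON.
Autoinducer-2 is absent, so HolG is active.
ppGpp is present, so FenA is active.
Activator HolG is present, so *elnP* is transcribed.
→ *elnP* is ON.
Homoserine is absent, so FubW is active.
YilL is produced constitutively and is active.
No repressor is bound and FubW and YilL are active, so *yilM* is transcribed.
→ *yilM* is ON.
Cu²⁺ is absent, so DulK is active.
With repressor DulK bound, *gorE* is not transcribed.
→ *gorE* is OFF.
Rhamnulose is absent, so OrvK is inactive.
Diaminopimelate is absent, so KosK is inactive.
Required activator KosK is absent, so *ulmV* is not transcribed.
→ *ulmV* is OFF.
3 of the 5 genes are transcribed.

3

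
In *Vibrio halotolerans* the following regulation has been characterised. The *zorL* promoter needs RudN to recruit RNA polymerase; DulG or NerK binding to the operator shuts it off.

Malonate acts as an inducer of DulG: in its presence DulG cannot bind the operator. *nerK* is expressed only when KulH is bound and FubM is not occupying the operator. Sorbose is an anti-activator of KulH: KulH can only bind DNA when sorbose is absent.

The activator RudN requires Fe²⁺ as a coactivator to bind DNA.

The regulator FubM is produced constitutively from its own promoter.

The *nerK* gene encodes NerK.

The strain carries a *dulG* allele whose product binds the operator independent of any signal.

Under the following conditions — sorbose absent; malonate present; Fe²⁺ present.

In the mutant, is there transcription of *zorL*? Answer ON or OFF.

DulG is constitutively active in this strain.
Sorbose is absent, so KulH is active.
FubM is produced constitutively and is active.
With repressor FubM bound, *nerK* is not transcribed.
So NerK is not produced.
Fe²⁺ is present, so RudN is active.
With repressor DulG bound, *zorL* is not transcribed.

OFF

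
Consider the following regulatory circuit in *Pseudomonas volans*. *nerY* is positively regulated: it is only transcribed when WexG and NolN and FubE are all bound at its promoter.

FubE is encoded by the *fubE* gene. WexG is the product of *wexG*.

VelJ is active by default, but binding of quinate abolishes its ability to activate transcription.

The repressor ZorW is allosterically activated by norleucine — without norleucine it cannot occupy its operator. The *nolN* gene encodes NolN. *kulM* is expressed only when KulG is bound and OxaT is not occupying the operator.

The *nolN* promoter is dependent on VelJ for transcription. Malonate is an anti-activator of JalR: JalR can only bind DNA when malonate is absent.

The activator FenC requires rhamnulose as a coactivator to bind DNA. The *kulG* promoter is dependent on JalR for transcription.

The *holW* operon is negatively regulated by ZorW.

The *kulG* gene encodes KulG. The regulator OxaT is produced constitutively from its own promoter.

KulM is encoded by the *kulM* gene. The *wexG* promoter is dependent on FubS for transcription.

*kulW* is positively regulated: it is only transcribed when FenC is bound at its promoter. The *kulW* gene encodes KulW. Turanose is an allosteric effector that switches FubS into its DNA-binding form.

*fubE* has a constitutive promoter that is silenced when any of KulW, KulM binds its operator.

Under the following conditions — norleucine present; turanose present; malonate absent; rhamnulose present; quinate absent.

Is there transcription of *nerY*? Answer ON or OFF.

OFF

Turanose is present, so FubS is active.
No repressor is bound and FubS is active, so *wexG* is transcribed.
So WexG is produced and active.
Quinate is absent, so VelJ is active.
No repressor is bound and VelJ is active, so *nolN* is transcribed.
So NolN is produced and active.
Rhamnulose is present, so FenC is active.
No repressor is bound and FenC is active, so *kulW* is transcribed.
So KulW is produced and active.
Malonate is absent, so JalR is active.
No repressor is bound and JalR is active, so *kulG* is transcribed.
So KulG is produced and active.
OxaT is produced constitutively and is active.
With repressor OxaT bound, *kulM* is not transcribed.
So KulM is not produced.
With repressor KulW bound, *fubE* is not transcribed.
So FubE is not produced.
Required activator FubE is absent, so *nerY* is not transcribed.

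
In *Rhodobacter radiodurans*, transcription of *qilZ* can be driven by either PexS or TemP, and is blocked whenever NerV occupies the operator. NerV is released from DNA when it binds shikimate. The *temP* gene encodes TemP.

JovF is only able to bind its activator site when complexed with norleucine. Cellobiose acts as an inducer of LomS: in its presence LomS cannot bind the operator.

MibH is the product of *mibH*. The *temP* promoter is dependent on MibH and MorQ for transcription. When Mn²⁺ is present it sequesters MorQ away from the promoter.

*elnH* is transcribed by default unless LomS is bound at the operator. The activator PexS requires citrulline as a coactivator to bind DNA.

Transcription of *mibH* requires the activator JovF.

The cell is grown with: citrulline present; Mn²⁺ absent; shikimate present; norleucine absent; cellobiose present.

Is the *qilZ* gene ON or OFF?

Citrulline is present, so PexS is active.
Shikimate is present, so NerV is inactive.
Norleucine is absent, so JovF is inactive.
Required activator JovF is absent, so *mibH* is not transcribed.
So MibH is not produced.
Mn²⁺ is absent, so MorQ is active.
Required activator MibH is absent, so *temP* is not transcribed.
So TemP is not produced.
Activator PexS is present, so *qilZ* is transcribed.

ON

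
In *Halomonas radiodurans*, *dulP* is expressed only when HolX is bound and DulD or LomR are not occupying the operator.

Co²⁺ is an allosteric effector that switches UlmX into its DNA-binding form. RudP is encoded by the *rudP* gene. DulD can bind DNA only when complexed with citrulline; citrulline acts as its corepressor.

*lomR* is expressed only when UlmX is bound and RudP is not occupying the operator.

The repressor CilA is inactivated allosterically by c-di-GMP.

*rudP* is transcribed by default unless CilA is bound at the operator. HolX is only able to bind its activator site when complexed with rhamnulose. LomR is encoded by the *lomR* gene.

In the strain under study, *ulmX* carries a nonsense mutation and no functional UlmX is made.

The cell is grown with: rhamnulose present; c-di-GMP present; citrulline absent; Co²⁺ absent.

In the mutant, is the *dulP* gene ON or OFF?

ON

Citrulline is absent, so DulD is inactive.
UlmX is non-functional in this strain, so it has no effect.
c-di-GMP is present, so CilA is inactive.
With no repressor bound, *rudP* is transcribed.
So RudP is produced and active.
With repressor RudP bound, *lomR* is not transcribed.
So LomR is not produced.
Rhamnulose is present, so HolX is active.
No repressor is bound and HolX is active, so *dulP* is transcribed.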